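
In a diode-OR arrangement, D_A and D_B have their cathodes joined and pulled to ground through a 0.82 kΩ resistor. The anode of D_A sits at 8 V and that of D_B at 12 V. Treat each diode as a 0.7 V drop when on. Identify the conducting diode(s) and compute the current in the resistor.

Assume both conduct. Then node N would need to be at both 8−0.7 = 7.3 V and 12−0.7 = 11.3 V, which is impossible.
Assume only D_B conducts: V_N = 12 − 0.7 = 11.3 V, so I_R = 11.3/0.82 = 13.8 mA.
Check D_A: its anode-to-cathode voltage is 8 − 11.3 = -3.3 V < 0.7 V, so it is off. The assumption is consistent.

Only D_B conducts; I_R ≈ 14 mA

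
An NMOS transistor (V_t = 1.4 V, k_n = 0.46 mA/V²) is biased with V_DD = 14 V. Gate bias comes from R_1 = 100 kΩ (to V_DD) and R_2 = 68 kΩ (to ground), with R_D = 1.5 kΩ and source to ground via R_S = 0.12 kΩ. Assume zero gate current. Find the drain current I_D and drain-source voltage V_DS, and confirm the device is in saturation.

I_D ≈ 3.4 mA, V_DS ≈ 8.5 V

V_G = V_DD·R_2/(R_1+R_2) = 14×68/168 = 5.67 V.
Assume saturation: I_D = (k_n/2)(V_GS − V_t)² with V_GS = V_G − I_D·R_S = 5.67 − 0.12·I_D.
Substituting gives 0.00331·I_D² − 1.24·I_D + 4.19 = 0, with roots I_D = 3.42 or 370 mA.
The root I_D = 370 mA gives V_GS = -38.7 V ≤ V_t, so take I_D = 3.42 mA.
Then V_GS = 5.26 V and V_DS = V_DD − I_D(R_D+R_S) = 14 − 3.42×1.62 = 8.46 V.
Saturation requires V_DS ≥ V_GS − V_t = 3.86 V; 8.46 ≥ 3.86 ✓.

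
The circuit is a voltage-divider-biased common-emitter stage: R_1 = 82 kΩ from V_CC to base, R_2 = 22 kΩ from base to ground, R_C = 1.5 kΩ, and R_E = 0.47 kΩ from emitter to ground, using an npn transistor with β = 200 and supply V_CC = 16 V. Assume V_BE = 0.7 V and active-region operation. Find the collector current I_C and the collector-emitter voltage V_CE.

I_C ≈ 4.8 mA, V_CE ≈ 6.5 V

Thevenize the base divider: V_Th = V_CC·R_2/(R_1+R_2) = 16×22/104 = 3.38 V, R_Th = R_1‖R_2 = 17.3 kΩ.
Base-emitter loop: V_Th = I_B·R_Th + V_BE + (β+1)I_B·R_E, so I_B = (3.38 − 0.7) / (17.3 + 201×0.47) = 0.024 mA.
I_C = β·I_B = 200×0.024 = 4.8 mA, and I_E = (β+1)I_B = 4.83 mA.
V_CE = V_CC − I_C·R_C − I_E·R_E = 16 − 4.8×1.5 − 4.83×0.47 = 6.53 V.
V_CE = 6.53 V > 0.2 V confirms active-region operation.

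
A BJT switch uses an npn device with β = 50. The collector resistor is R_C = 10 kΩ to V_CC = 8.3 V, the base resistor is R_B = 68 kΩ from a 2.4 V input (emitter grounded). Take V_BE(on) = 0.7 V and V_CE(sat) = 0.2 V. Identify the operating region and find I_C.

Assume active: I_B = (2.4 − 0.7)/68 = 0.025 mA, giving I_C = β·I_B = 1.25 mA.
But then V_CE = 8.3 − 1.25×10 = -4.2 V < V_CE(sat) = 0.2 V — impossible in the active region.
So the transistor is saturated. With V_CE = 0.2 V, I_C = (V_CC − 0.2)/R_C = 8.1/10 = 0.81 mA.
Check: β·I_B = 1.25 mA > I_C = 0.81 mA, confirming saturation.

saturation; I_C ≈ 0.81 mA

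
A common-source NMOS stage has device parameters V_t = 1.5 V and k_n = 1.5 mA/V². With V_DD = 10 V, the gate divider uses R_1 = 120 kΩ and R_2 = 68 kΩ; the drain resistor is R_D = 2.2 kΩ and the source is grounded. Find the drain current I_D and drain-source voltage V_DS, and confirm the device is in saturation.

I_D ≈ 3.4 mA, V_DS ≈ 2.6 V

V_G = V_DD·R_2/(R_1+R_2) = 10×68/188 = 3.62 V. With the source grounded, V_GS = V_G = 3.62 V.
Assume saturation: I_D = (k_n/2)(V_GS − V_t)² = (1.5/2)×(3.62 − 1.5)² = 0.75×2.12² = 3.36 mA.
V_DS = V_DD − I_D·R_D = 10 − 3.36×2.2 = 2.61 V.
Saturation requires V_DS ≥ V_GS − V_t = 2.12 V; 2.61 ≥ 2.12 ✓.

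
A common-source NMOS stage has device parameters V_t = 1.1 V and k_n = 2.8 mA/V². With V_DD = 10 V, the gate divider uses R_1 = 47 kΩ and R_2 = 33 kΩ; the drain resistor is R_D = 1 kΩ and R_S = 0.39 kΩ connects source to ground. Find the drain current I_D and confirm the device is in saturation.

I_D ≈ 3.6 mA

V_G = V_DD·R_2/(R_1+R_2) = 10×33/80 = 4.12 V.
Assume saturation: I_D = (k_n/2)(V_GS − V_t)² with V_GS = V_G − I_D·R_S = 4.12 − 0.39·I_D.
Substituting gives 0.213·I_D² − 4.3·I_D + 12.8 = 0, with roots I_D = 3.63 or 16.6 mA.
The root I_D = 16.6 mA gives V_GS = -2.34 V ≤ V_t, so take I_D = 3.63 mA.
Then V_GS = 2.71 V and V_DS = V_DD − I_D(R_D+R_S) = 10 − 3.63×1.39 = 4.96 V.
Saturation requires V_DS ≥ V_GS − V_t = 1.61 V; 4.96 ≥ 1.61 ✓.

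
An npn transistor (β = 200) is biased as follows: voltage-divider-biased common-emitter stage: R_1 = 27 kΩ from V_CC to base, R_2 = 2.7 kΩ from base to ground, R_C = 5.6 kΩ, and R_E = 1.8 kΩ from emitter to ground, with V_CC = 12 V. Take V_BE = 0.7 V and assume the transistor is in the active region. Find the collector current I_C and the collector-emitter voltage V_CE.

I_C ≈ 0.21 mA, V_CE ≈ 10 V

Thevenize the base divider: V_Th = V_CC·R_2/(R_1+R_2) = 12×2.7/29.7 = 1.09 V, R_Th = R_1‖R_2 = 2.45 kΩ.
Base-emitter loop: V_Th = I_B·R_Th + V_BE + (β+1)I_B·R_E, so I_B = (1.09 − 0.7) / (2.45 + 201×1.8) = 0.00107 mA.
I_C = β·I_B = 200×0.00107 = 0.215 mA, and I_E = (β+1)I_B = 0.216 mA.
V_CE = V_CC − I_C·R_C − I_E·R_E = 12 − 0.215×5.6 − 0.216×1.8 = 10.4 V.
V_CE = 10.4 V > 0.2 V confirms active-region operation.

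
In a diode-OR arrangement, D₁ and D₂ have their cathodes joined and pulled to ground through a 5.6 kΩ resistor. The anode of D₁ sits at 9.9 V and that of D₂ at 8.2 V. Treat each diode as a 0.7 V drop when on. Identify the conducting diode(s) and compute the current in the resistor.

Only D₁ conducts; I_R ≈ 1.6 mA

Assume both conduct. Then node N would need to be at both 9.9−0.7 = 9.2 V and 8.2−0.7 = 7.5 V, which is impossible.
Assume only D₁ conducts: V_N = 9.9 − 0.7 = 9.2 V, so I_R = 9.2/5.6 = 1.64 mA.
Check D₂: its anode-to-cathode voltage is 8.2 − 9.2 = -1 V < 0.7 V, so it is off. The assumption is consistent.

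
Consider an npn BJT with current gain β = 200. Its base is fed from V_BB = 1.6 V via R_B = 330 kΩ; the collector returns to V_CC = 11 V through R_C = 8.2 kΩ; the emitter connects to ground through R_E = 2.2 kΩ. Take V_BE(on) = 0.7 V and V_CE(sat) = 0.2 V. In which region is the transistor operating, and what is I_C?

Assume active. Base-emitter loop: I_B = (V_BB − V_BE)/(R_B + (β+1)R_E) = (1.6 − 0.7)/(330 + 201×2.2) = 0.00117 mA.
I_C = β·I_B = 200×0.00117 = 0.233 mA.
V_CE = V_CC − I_C·R_C − I_E·R_E = 11 − 0.233×8.2 − 0.234×2.2 = 8.57 V > V_CE(sat), so the active-region assumption holds.

active; I_C ≈ 0.23 mA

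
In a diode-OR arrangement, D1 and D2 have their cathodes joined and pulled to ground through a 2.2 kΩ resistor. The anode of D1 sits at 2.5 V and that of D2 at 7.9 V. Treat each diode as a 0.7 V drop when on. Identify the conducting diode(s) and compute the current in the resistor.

Assume both conduct. Then node N would need to be at both 2.5−0.7 = 1.8 V and 7.9−0.7 = 7.2 V, which is impossible.
Assume only D2 conducts: V_N = 7.9 − 0.7 = 7.2 V, so I_R = 7.2/2.2 = 3.27 mA.
Check D1: its anode-to-cathode voltage is 2.5 − 7.2 = -4.7 V < 0.7 V, so it is off. The assumption is consistent.

Only D2 conducts; I_R ≈ 3.3 mA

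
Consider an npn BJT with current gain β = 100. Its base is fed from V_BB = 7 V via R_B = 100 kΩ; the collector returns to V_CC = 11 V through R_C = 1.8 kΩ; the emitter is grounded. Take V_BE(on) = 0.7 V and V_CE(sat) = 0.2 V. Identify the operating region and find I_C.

Assume active: I_B = (7 − 0.7)/100 = 0.063 mA, giving I_C = β·I_B = 6.3 mA.
But then V_CE = 11 − 6.3×1.8 = -0.34 V < V_CE(sat) = 0.2 V — impossible in the active region.
So the transistor is saturated. With V_CE = 0.2 V, I_C = (V_CC − 0.2)/R_C = 10.8/1.8 = 6 mA.
Check: β·I_B = 6.3 mA > I_C = 6 mA, confirming saturation.

saturation; I_C ≈ 6 mA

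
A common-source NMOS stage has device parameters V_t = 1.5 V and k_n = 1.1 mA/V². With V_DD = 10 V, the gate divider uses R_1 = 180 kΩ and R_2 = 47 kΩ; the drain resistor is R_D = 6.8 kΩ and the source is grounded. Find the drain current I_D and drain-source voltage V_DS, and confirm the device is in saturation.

V_G = V_DD·R_2/(R_1+R_2) = 10×47/227 = 2.07 V. With the source grounded, V_GS = V_G = 2.07 V.
Assume saturation: I_D = (k_n/2)(V_GS − V_t)² = (1.1/2)×(2.07 − 1.5)² = 0.55×0.57² = 0.179 mA.
V_DS = V_DD − I_D·R_D = 10 − 0.179×6.8 = 8.78 V.
Saturation requires V_DS ≥ V_GS − V_t = 0.57 V; 8.78 ≥ 0.57 ✓.

I_D ≈ 0.18 mA, V_DS ≈ 8.8 V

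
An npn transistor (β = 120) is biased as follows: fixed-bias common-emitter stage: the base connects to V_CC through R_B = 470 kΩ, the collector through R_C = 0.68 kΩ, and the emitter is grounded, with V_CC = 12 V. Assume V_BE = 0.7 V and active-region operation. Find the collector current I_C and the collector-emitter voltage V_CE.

Base loop: V_CC = I_B·R_B + V_BE, so I_B = (12 − 0.7)/470 kΩ = 0.024 mA.
In the active region I_C = β·I_B = 120 × 0.024 = 2.89 mA.
Collector loop: V_CE = V_CC − I_C·R_C = 12 − 2.89×0.68 = 10 V.
Since V_CE = 10 V > V_CE(sat) ≈ 0.2 V, the transistor is in the active region as assumed.

I_C ≈ 2.9 mA, V_CE ≈ 10 V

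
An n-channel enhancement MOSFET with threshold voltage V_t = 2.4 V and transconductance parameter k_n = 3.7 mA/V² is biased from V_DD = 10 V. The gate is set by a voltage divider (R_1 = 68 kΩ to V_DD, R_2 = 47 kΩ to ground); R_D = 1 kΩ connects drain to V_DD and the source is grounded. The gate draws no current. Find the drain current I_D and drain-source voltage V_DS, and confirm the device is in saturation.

V_G = V_DD·R_2/(R_1+R_2) = 10×47/115 = 4.09 V. With the source grounded, V_GS = V_G = 4.09 V.
Assume saturation: I_D = (k_n/2)(V_GS − V_t)² = (3.7/2)×(4.09 − 2.4)² = 1.85×1.69² = 5.26 mA.
V_DS = V_DD − I_D·R_D = 10 − 5.26×1 = 4.74 V.
Saturation requires V_DS ≥ V_GS − V_t = 1.69 V; 4.74 ≥ 1.69 ✓.

I_D ≈ 5.3 mA, V_DS ≈ 4.7 V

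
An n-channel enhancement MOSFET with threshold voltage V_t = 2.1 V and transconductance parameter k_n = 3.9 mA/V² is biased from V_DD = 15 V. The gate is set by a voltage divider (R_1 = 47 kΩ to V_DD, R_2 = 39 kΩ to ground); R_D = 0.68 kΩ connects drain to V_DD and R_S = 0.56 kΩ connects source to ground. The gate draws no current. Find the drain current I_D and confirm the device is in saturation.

I_D ≈ 5.4 mA

V_G = V_DD·R_2/(R_1+R_2) = 15×39/86 = 6.8 V.
Assume saturation: I_D = (k_n/2)(V_GS − V_t)² with V_GS = V_G − I_D·R_S = 6.8 − 0.56·I_D.
Substituting gives 0.612·I_D² − 11.3·I_D + 43.1 = 0, with roots I_D = 5.42 or 13 mA.
The root I_D = 13 mA gives V_GS = -0.483 V ≤ V_t, so take I_D = 5.42 mA.
Then V_GS = 3.77 V and V_DS = V_DD − I_D(R_D+R_S) = 15 − 5.42×1.24 = 8.28 V.
Saturation requires V_DS ≥ V_GS − V_t = 1.67 V; 8.28 ≥ 1.67 ✓.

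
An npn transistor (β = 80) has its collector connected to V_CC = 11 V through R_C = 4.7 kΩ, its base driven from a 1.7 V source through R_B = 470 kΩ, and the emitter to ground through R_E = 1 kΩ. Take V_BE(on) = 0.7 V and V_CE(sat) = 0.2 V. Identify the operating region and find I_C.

Assume active. Base-emitter loop: I_B = (V_BB − V_BE)/(R_B + (β+1)R_E) = (1.7 − 0.7)/(470 + 81×1) = 0.00181 mA.
I_C = β·I_B = 80×0.00181 = 0.145 mA.
V_CE = V_CC − I_C·R_C − I_E·R_E = 11 − 0.145×4.7 − 0.147×1 = 10.2 V > V_CE(sat), so the active-region assumption holds.

active; I_C ≈ 0.15 mA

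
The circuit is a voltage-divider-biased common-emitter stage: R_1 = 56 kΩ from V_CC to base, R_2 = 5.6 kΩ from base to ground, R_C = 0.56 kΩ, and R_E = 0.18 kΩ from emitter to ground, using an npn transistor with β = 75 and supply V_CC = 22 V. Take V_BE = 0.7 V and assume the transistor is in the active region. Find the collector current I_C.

I_C ≈ 5.2 mA

Thevenize the base divider: V_Th = V_CC·R_2/(R_1+R_2) = 22×5.6/61.6 = 2 V, R_Th = R_1‖R_2 = 5.09 kΩ.
Base-emitter loop: V_Th = I_B·R_Th + V_BE + (β+1)I_B·R_E, so I_B = (2 − 0.7) / (5.09 + 76×0.18) = 0.0693 mA.
I_C = β·I_B = 75×0.0693 = 5.19 mA, and I_E = (β+1)I_B = 5.26 mA.
V_CE = V_CC − I_C·R_C − I_E·R_E = 22 − 5.19×0.56 − 5.26×0.18 = 18.1 V.
V_CE = 18.1 V > 0.2 V confirms active-region operation.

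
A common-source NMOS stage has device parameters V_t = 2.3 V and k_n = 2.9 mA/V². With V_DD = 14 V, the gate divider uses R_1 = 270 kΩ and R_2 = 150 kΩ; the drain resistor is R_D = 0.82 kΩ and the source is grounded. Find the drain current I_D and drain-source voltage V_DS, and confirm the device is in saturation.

V_G = V_DD·R_2/(R_1+R_2) = 14×150/420 = 5 V. With the source grounded, V_GS = V_G = 5 V.
Assume saturation: I_D = (k_n/2)(V_GS − V_t)² = (2.9/2)×(5 − 2.3)² = 1.45×2.7² = 10.6 mA.
V_DS = V_DD − I_D·R_D = 14 − 10.6×0.82 = 5.33 V.
Saturation requires V_DS ≥ V_GS − V_t = 2.7 V; 5.33 ≥ 2.7 ✓.

I_D ≈ 11 mA, V_DS ≈ 5.3 V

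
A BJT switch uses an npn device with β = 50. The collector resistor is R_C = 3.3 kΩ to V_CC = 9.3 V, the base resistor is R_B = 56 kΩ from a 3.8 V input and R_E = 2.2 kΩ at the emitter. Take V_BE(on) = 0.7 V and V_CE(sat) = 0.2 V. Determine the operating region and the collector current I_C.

active; I_C ≈ 0.92 mA

Assume active. Base-emitter loop: I_B = (V_BB − V_BE)/(R_B + (β+1)R_E) = (3.8 − 0.7)/(56 + 51×2.2) = 0.0184 mA.
I_C = β·I_B = 50×0.0184 = 0.922 mA.
V_CE = V_CC − I_C·R_C − I_E·R_E = 9.3 − 0.922×3.3 − 0.94×2.2 = 4.19 V > V_CE(sat), so the active-region assumption holds.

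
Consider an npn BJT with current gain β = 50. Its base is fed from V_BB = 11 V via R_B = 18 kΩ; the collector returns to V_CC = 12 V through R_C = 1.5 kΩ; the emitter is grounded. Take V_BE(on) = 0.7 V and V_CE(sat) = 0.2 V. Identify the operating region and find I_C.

saturation; I_C ≈ 7.9 mA

Assume active: I_B = (11 − 0.7)/18 = 0.572 mA, giving I_C = β·I_B = 28.6 mA.
But then V_CE = 12 − 28.6×1.5 = -30.9 V < V_CE(sat) = 0.2 V — impossible in the active region.
So the transistor is saturated. With V_CE = 0.2 V, I_C = (V_CC − 0.2)/R_C = 11.8/1.5 = 7.87 mA.
Check: β·I_B = 28.6 mA > I_C = 7.87 mA, confirming saturation.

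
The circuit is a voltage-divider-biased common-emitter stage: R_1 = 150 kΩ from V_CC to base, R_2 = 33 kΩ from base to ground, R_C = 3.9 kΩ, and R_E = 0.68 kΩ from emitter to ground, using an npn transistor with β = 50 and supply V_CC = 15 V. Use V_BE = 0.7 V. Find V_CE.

Thevenize the base divider: V_Th = V_CC·R_2/(R_1+R_2) = 15×33/183 = 2.7 V, R_Th = R_1‖R_2 = 27 kΩ.
Base-emitter loop: V_Th = I_B·R_Th + V_BE + (β+1)I_B·R_E, so I_B = (2.7 − 0.7) / (27 + 51×0.68) = 0.0325 mA.
I_C = β·I_B = 50×0.0325 = 1.62 mA, and I_E = (β+1)I_B = 1.66 mA.
V_CE = V_CC − I_C·R_C − I_E·R_E = 15 − 1.62×3.9 − 1.66×0.68 = 7.54 V.
V_CE = 7.54 V > 0.2 V confirms active-region operation.

V_CE ≈ 7.5 V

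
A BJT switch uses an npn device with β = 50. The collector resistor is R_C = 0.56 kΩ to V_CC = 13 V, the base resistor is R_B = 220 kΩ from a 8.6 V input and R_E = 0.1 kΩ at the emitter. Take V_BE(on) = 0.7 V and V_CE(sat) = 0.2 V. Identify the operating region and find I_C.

active; I_C ≈ 1.8 mA

Assume active. Base-emitter loop: I_B = (V_BB − V_BE)/(R_B + (β+1)R_E) = (8.6 − 0.7)/(220 + 51×0.1) = 0.0351 mA.
I_C = β·I_B = 50×0.0351 = 1.75 mA.
V_CE = V_CC − I_C·R_C − I_E·R_E = 13 − 1.75×0.56 − 1.79×0.1 = 11.8 V > V_CE(sat), so the active-region assumption holds.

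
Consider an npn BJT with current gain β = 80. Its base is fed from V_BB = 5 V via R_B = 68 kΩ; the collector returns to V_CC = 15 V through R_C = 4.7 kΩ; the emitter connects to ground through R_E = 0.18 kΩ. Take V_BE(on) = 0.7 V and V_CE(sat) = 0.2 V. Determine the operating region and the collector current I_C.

saturation; I_C ≈ 3 mA

Assume active: I_B = (5 − 0.7)/(68 + 81×0.18) = 0.0521 mA, I_C = β·I_B = 4.17 mA.
Then V_CE = 15 − 4.17×4.7 − 4.22×0.18 = -5.34 V < 0.2 V — the active assumption fails.
Re-solve with V_CE = 0.2 V. KCL at the emitter: V_E/R_E = (V_BB−0.7−V_E)/R_B + (V_CC−0.2−V_E)/R_C, giving V_E = 0.555 V.
I_C = (V_CC − 0.2 − V_E)/R_C = (14.8 − 0.555)/4.7 = 3.03 mA.
Check: I_B = (4.3 − 0.555)/68 = 0.0551 mA, and β·I_B = 4.41 mA > I_C, confirming saturation.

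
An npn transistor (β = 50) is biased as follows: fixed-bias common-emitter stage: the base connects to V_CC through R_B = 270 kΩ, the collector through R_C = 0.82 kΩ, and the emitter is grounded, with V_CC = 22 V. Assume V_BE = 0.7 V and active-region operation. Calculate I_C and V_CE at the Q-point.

I_C ≈ 3.9 mA, V_CE ≈ 19 V

Base loop: V_CC = I_B·R_B + V_BE, so I_B = (22 − 0.7)/270 kΩ = 0.0789 mA.
In the active region I_C = β·I_B = 50 × 0.0789 = 3.94 mA.
Collector loop: V_CE = V_CC − I_C·R_C = 22 − 3.94×0.82 = 18.8 V.
Since V_CE = 18.8 V > V_CE(sat) ≈ 0.2 V, the transistor is in the active region as assumed.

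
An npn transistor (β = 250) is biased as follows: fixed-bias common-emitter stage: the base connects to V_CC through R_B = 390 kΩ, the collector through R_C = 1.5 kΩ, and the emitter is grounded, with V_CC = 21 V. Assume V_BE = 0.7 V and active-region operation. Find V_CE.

Base loop: V_CC = I_B·R_B + V_BE, so I_B = (21 − 0.7)/390 kΩ = 0.0521 mA.
In the active region I_C = β·I_B = 250 × 0.0521 = 13 mA.
Collector loop: V_CE = V_CC − I_C·R_C = 21 − 13×1.5 = 1.48 V.
Since V_CE = 1.48 V > V_CE(sat) ≈ 0.2 V, the transistor is in the active region as assumed.

V_CE ≈ 1.5 V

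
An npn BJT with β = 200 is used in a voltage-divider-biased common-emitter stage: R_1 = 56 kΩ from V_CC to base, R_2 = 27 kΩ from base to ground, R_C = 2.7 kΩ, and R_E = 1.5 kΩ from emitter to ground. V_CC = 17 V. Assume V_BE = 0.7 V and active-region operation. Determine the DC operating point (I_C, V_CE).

Thevenize the base divider: V_Th = V_CC·R_2/(R_1+R_2) = 17×27/83 = 5.53 V, R_Th = R_1‖R_2 = 18.2 kΩ.
Base-emitter loop: V_Th = I_B·R_Th + V_BE + (β+1)I_B·R_E, so I_B = (5.53 − 0.7) / (18.2 + 201×1.5) = 0.0151 mA.
I_C = β·I_B = 200×0.0151 = 3.02 mA, and I_E = (β+1)I_B = 3.04 mA.
V_CE = V_CC − I_C·R_C − I_E·R_E = 17 − 3.02×2.7 − 3.04×1.5 = 4.29 V.
V_CE = 4.29 V > 0.2 V confirms active-region operation.

I_C ≈ 3 mA, V_CE ≈ 4.3 V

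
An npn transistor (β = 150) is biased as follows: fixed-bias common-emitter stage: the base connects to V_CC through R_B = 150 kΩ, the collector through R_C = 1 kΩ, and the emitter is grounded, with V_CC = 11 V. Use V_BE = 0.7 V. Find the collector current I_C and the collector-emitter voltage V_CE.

Base loop: V_CC = I_B·R_B + V_BE, so I_B = (11 − 0.7)/150 kΩ = 0.0687 mA.
In the active region I_C = β·I_B = 150 × 0.0687 = 10.3 mA.
Collector loop: V_CE = V_CC − I_C·R_C = 11 − 10.3×1 = 0.7 V.
Since V_CE = 0.7 V > V_CE(sat) ≈ 0.2 V, the transistor is in the active region as assumed.

I_C ≈ 10 mA, V_CE ≈ 0.7 V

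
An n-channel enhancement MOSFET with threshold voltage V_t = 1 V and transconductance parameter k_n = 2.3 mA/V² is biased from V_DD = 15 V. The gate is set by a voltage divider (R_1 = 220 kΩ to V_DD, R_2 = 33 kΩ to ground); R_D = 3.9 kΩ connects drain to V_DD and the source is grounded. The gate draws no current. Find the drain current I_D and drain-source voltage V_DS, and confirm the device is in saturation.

I_D ≈ 1.1 mA, V_DS ≈ 11 V

V_G = V_DD·R_2/(R_1+R_2) = 15×33/253 = 1.96 V. With the source grounded, V_GS = V_G = 1.96 V.
Assume saturation: I_D = (k_n/2)(V_GS − V_t)² = (2.3/2)×(1.96 − 1)² = 1.15×0.957² = 1.05 mA.
V_DS = V_DD − I_D·R_D = 15 − 1.05×3.9 = 10.9 V.
Saturation requires V_DS ≥ V_GS − V_t = 0.957 V; 10.9 ≥ 0.957 ✓.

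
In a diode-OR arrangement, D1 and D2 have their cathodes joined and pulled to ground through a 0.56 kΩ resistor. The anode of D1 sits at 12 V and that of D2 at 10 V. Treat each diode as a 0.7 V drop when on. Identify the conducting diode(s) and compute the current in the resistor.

Assume both conduct. Then node N would need to be at both 12−0.7 = 11.3 V and 10−0.7 = 9.3 V, which is impossible.
Assume only D1 conducts: V_N = 12 − 0.7 = 11.3 V, so I_R = 11.3/0.56 = 20.2 mA.
Check D2: its anode-to-cathode voltage is 10 − 11.3 = -1.3 V < 0.7 V, so it is off. The assumption is consistent.

Only D1 conducts; I_R ≈ 20 mA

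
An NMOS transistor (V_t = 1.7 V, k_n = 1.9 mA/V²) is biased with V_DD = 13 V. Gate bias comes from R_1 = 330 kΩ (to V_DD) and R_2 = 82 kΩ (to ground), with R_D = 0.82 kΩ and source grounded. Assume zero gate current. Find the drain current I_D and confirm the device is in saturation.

V_G = V_DD·R_2/(R_1+R_2) = 13×82/412 = 2.59 V. With the source grounded, V_GS = V_G = 2.59 V.
Assume saturation: I_D = (k_n/2)(V_GS − V_t)² = (1.9/2)×(2.59 − 1.7)² = 0.95×0.887² = 0.748 mA.
V_DS = V_DD − I_D·R_D = 13 − 0.748×0.82 = 12.4 V.
Saturation requires V_DS ≥ V_GS − V_t = 0.887 V; 12.4 ≥ 0.887 ✓.

I_D ≈ 0.75 mA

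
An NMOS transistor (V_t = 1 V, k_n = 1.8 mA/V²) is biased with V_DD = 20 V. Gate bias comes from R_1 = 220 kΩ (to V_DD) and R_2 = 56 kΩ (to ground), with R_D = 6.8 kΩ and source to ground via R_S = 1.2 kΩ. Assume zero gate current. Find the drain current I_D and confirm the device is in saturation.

V_G = V_DD·R_2/(R_1+R_2) = 20×56/276 = 4.06 V.
Assume saturation: I_D = (k_n/2)(V_GS − V_t)² with V_GS = V_G − I_D·R_S = 4.06 − 1.2·I_D.
Substituting gives 1.3·I_D² − 7.61·I_D + 8.42 = 0, with roots I_D = 1.48 or 4.39 mA.
The root I_D = 4.39 mA gives V_GS = -1.21 V ≤ V_t, so take I_D = 1.48 mA.
Then V_GS = 2.28 V and V_DS = V_DD − I_D(R_D+R_S) = 20 − 1.48×8 = 8.16 V.
Saturation requires V_DS ≥ V_GS − V_t = 1.28 V; 8.16 ≥ 1.28 ✓.

I_D ≈ 1.5 mA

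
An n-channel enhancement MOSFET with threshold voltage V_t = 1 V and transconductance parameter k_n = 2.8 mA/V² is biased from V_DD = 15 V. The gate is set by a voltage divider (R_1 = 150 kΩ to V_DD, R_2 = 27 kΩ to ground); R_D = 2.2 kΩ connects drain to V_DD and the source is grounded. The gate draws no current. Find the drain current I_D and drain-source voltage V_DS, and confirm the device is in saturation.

I_D ≈ 2.3 mA, V_DS ≈ 9.9 V

V_G = V_DD·R_2/(R_1+R_2) = 15×27/177 = 2.29 V. With the source grounded, V_GS = V_G = 2.29 V.
Assume saturation: I_D = (k_n/2)(V_GS − V_t)² = (2.8/2)×(2.29 − 1)² = 1.4×1.29² = 2.32 mA.
V_DS = V_DD − I_D·R_D = 15 − 2.32×2.2 = 9.89 V.
Saturation requires V_DS ≥ V_GS − V_t = 1.29 V; 9.89 ≥ 1.29 ✓.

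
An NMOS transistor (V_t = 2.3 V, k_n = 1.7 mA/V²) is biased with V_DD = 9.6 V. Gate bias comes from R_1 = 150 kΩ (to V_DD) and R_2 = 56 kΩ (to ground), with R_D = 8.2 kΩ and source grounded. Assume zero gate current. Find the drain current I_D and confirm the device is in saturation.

V_G = V_DD·R_2/(R_1+R_2) = 9.6×56/206 = 2.61 V. With the source grounded, V_GS = V_G = 2.61 V.
Assume saturation: I_D = (k_n/2)(V_GS − V_t)² = (1.7/2)×(2.61 − 2.3)² = 0.85×0.31² = 0.0815 mA.
V_DS = V_DD − I_D·R_D = 9.6 − 0.0815×8.2 = 8.93 V.
Saturation requires V_DS ≥ V_GS − V_t = 0.31 V; 8.93 ≥ 0.31 ✓.

I_D ≈ 0.082 mA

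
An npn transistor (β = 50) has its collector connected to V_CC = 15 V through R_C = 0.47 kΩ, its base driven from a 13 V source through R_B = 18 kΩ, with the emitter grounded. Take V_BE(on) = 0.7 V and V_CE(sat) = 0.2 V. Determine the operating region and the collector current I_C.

saturation; I_C ≈ 31 mA

Assume active: I_B = (13 − 0.7)/18 = 0.683 mA, giving I_C = β·I_B = 34.2 mA.
But then V_CE = 15 − 34.2×0.47 = -1.06 V < V_CE(sat) = 0.2 V — impossible in the active region.
So the transistor is saturated. With V_CE = 0.2 V, I_C = (V_CC − 0.2)/R_C = 14.8/0.47 = 31.5 mA.
Check: β·I_B = 34.2 mA > I_C = 31.5 mA, confirming saturation.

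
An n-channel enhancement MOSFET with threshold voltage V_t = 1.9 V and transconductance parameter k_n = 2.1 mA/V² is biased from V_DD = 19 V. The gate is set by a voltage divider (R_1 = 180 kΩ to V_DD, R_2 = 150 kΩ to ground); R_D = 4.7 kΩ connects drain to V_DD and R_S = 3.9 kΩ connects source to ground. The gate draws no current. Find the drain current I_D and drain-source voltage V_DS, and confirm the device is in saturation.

I_D ≈ 1.4 mA, V_DS ≈ 6.7 V

V_G = V_DD·R_2/(R_1+R_2) = 19×150/330 = 8.64 V.
Assume saturation: I_D = (k_n/2)(V_GS − V_t)² with V_GS = V_G − I_D·R_S = 8.64 − 3.9·I_D.
Substituting gives 16·I_D² − 56.2·I_D + 47.6 = 0, with roots I_D = 1.43 or 2.09 mA.
The root I_D = 2.09 mA gives V_GS = 0.49 V ≤ V_t, so take I_D = 1.43 mA.
Then V_GS = 3.07 V and V_DS = V_DD − I_D(R_D+R_S) = 19 − 1.43×8.6 = 6.72 V.
Saturation requires V_DS ≥ V_GS − V_t = 1.17 V; 6.72 ≥ 1.17 ✓.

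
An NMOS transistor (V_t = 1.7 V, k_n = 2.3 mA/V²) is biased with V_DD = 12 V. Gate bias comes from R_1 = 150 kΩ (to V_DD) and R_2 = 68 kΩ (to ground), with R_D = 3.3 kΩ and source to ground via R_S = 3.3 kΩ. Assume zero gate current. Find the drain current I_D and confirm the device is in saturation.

I_D ≈ 0.43 mA

V_G = V_DD·R_2/(R_1+R_2) = 12×68/218 = 3.74 V.
Assume saturation: I_D = (k_n/2)(V_GS − V_t)² with V_GS = V_G − I_D·R_S = 3.74 − 3.3·I_D.
Substituting gives 12.5·I_D² − 16.5·I_D + 4.8 = 0, with roots I_D = 0.433 or 0.885 mA.
The root I_D = 0.885 mA gives V_GS = 0.823 V ≤ V_t, so take I_D = 0.433 mA.
Then V_GS = 2.31 V and V_DS = V_DD − I_D(R_D+R_S) = 12 − 0.433×6.6 = 9.14 V.
Saturation requires V_DS ≥ V_GS − V_t = 0.614 V; 9.14 ≥ 0.614 ✓.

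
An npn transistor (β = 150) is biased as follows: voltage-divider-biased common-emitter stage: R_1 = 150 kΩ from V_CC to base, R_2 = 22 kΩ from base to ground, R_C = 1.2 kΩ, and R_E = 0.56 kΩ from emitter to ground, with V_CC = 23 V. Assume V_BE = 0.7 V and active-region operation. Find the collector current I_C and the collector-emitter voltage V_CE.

Thevenize the base divider: V_Th = V_CC·R_2/(R_1+R_2) = 23×22/172 = 2.94 V, R_Th = R_1‖R_2 = 19.2 kΩ.
Base-emitter loop: V_Th = I_B·R_Th + V_BE + (β+1)I_B·R_E, so I_B = (2.94 − 0.7) / (19.2 + 151×0.56) = 0.0216 mA.
I_C = β·I_B = 150×0.0216 = 3.24 mA, and I_E = (β+1)I_B = 3.26 mA.
V_CE = V_CC − I_C·R_C − I_E·R_E = 23 − 3.24×1.2 − 3.26×0.56 = 17.3 V.
V_CE = 17.3 V > 0.2 V confirms active-region operation.

I_C ≈ 3.2 mA, V_CE ≈ 17 V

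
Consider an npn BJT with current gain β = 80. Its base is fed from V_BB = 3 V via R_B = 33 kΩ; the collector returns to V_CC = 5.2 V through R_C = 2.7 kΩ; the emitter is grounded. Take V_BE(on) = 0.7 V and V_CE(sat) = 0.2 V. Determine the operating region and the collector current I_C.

Assume active: I_B = (3 − 0.7)/33 = 0.0697 mA, giving I_C = β·I_B = 5.58 mA.
But then V_CE = 5.2 − 5.58×2.7 = -9.85 V < V_CE(sat) = 0.2 V — impossible in the active region.
So the transistor is saturated. With V_CE = 0.2 V, I_C = (V_CC − 0.2)/R_C = 5/2.7 = 1.85 mA.
Check: β·I_B = 5.58 mA > I_C = 1.85 mA, confirming saturation.

saturation; I_C ≈ 1.9 mA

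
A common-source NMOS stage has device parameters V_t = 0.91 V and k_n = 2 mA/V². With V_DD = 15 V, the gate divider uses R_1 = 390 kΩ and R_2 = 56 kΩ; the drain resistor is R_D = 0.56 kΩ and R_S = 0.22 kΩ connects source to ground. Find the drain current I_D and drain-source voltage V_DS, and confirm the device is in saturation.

I_D ≈ 0.68 mA, V_DS ≈ 14 V

V_G = V_DD·R_2/(R_1+R_2) = 15×56/446 = 1.88 V.
Assume saturation: I_D = (k_n/2)(V_GS − V_t)² with V_GS = V_G − I_D·R_S = 1.88 − 0.22·I_D.
Substituting gives 0.0484·I_D² − 1.43·I_D + 0.948 = 0, with roots I_D = 0.679 or 28.8 mA.
The root I_D = 28.8 mA gives V_GS = -4.46 V ≤ V_t, so take I_D = 0.679 mA.
Then V_GS = 1.73 V and V_DS = V_DD − I_D(R_D+R_S) = 15 − 0.679×0.78 = 14.5 V.
Saturation requires V_DS ≥ V_GS − V_t = 0.824 V; 14.5 ≥ 0.824 ✓.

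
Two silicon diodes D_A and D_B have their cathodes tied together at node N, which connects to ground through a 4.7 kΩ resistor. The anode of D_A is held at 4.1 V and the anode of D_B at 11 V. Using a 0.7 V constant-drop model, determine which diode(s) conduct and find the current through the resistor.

Assume both conduct. Then node N would need to be at both 4.1−0.7 = 3.4 V and 11−0.7 = 10.3 V, which is impossible.
Assume only D_B conducts: V_N = 11 − 0.7 = 10.3 V, so I_R = 10.3/4.7 = 2.19 mA.
Check D_A: its anode-to-cathode voltage is 4.1 − 10.3 = -6.2 V < 0.7 V, so it is off. The assumption is consistent.

Only D_B conducts; I_R ≈ 2.2 mA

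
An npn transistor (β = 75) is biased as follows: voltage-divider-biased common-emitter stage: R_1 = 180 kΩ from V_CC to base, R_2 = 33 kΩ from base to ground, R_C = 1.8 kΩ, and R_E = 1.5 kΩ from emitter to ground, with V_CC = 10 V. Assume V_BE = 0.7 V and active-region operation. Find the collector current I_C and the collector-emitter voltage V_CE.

I_C ≈ 0.45 mA, V_CE ≈ 8.5 V

Thevenize the base divider: V_Th = V_CC·R_2/(R_1+R_2) = 10×33/213 = 1.55 V, R_Th = R_1‖R_2 = 27.9 kΩ.
Base-emitter loop: V_Th = I_B·R_Th + V_BE + (β+1)I_B·R_E, so I_B = (1.55 − 0.7) / (27.9 + 76×1.5) = 0.00599 mA.
I_C = β·I_B = 75×0.00599 = 0.449 mA, and I_E = (β+1)I_B = 0.455 mA.
V_CE = V_CC − I_C·R_C − I_E·R_E = 10 − 0.449×1.8 − 0.455×1.5 = 8.51 V.
V_CE = 8.51 V > 0.2 V confirms active-region operation.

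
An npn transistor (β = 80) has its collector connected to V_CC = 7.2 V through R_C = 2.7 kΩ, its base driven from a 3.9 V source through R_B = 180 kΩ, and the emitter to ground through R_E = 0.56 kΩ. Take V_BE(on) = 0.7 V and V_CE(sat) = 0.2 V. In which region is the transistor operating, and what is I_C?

Assume active. Base-emitter loop: I_B = (V_BB − V_BE)/(R_B + (β+1)R_E) = (3.9 − 0.7)/(180 + 81×0.56) = 0.0142 mA.
I_C = β·I_B = 80×0.0142 = 1.14 mA.
V_CE = V_CC − I_C·R_C − I_E·R_E = 7.2 − 1.14×2.7 − 1.15×0.56 = 3.49 V > V_CE(sat), so the active-region assumption holds.

active; I_C ≈ 1.1 mA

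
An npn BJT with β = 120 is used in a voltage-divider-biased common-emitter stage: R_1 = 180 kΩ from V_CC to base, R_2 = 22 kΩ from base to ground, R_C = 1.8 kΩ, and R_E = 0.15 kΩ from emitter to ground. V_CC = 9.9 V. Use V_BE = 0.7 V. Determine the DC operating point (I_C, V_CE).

I_C ≈ 1.2 mA, V_CE ≈ 7.6 V

Thevenize the base divider: V_Th = V_CC·R_2/(R_1+R_2) = 9.9×22/202 = 1.08 V, R_Th = R_1‖R_2 = 19.6 kΩ.
Base-emitter loop: V_Th = I_B·R_Th + V_BE + (β+1)I_B·R_E, so I_B = (1.08 − 0.7) / (19.6 + 121×0.15) = 0.01 mA.
I_C = β·I_B = 120×0.01 = 1.2 mA, and I_E = (β+1)I_B = 1.21 mA.
V_CE = V_CC − I_C·R_C − I_E·R_E = 9.9 − 1.2×1.8 − 1.21×0.15 = 7.55 V.
V_CE = 7.55 V > 0.2 V confirms active-region operation.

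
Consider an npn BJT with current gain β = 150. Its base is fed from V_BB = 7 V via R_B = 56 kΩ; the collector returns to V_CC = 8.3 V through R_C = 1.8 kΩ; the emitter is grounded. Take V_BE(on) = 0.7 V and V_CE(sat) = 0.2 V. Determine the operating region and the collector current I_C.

saturation; I_C ≈ 4.5 mA

Assume active: I_B = (7 − 0.7)/56 = 0.113 mA, giving I_C = β·I_B = 16.9 mA.
But then V_CE = 8.3 − 16.9×1.8 = -22.1 V < V_CE(sat) = 0.2 V — impossible in the active region.
So the transistor is saturated. With V_CE = 0.2 V, I_C = (V_CC − 0.2)/R_C = 8.1/1.8 = 4.5 mA.
Check: β·I_B = 16.9 mA > I_C = 4.5 mA, confirming saturation.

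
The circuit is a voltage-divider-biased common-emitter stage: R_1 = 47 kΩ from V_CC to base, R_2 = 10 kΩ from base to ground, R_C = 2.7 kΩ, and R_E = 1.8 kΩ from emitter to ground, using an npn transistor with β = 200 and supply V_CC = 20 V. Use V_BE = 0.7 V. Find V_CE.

V_CE ≈ 13 V

Thevenize the base divider: V_Th = V_CC·R_2/(R_1+R_2) = 20×10/57 = 3.51 V, R_Th = R_1‖R_2 = 8.25 kΩ.
Base-emitter loop: V_Th = I_B·R_Th + V_BE + (β+1)I_B·R_E, so I_B = (3.51 − 0.7) / (8.25 + 201×1.8) = 0.00759 mA.
I_C = β·I_B = 200×0.00759 = 1.52 mA, and I_E = (β+1)I_B = 1.53 mA.
V_CE = V_CC − I_C·R_C − I_E·R_E = 20 − 1.52×2.7 − 1.53×1.8 = 13.2 V.
V_CE = 13.2 V > 0.2 V confirms active-region operation.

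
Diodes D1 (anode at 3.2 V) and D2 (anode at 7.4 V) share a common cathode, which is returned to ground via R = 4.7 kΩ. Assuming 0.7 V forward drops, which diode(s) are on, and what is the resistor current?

Assume both conduct. Then node N would need to be at both 3.2−0.7 = 2.5 V and 7.4−0.7 = 6.7 V, which is impossible.
Assume only D2 conducts: V_N = 7.4 − 0.7 = 6.7 V, so I_R = 6.7/4.7 = 1.43 mA.
Check D1: its anode-to-cathode voltage is 3.2 − 6.7 = -3.5 V < 0.7 V, so it is off. The assumption is consistent.

Only D2 conducts; I_R ≈ 1.4 mA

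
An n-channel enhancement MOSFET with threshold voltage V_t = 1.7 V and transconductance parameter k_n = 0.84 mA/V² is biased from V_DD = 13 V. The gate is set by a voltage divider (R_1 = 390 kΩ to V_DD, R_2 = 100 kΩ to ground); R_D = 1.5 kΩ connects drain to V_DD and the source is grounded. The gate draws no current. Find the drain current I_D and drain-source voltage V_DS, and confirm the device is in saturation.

I_D ≈ 0.38 mA, V_DS ≈ 12 V

V_G = V_DD·R_2/(R_1+R_2) = 13×100/490 = 2.65 V. With the source grounded, V_GS = V_G = 2.65 V.
Assume saturation: I_D = (k_n/2)(V_GS − V_t)² = (0.84/2)×(2.65 − 1.7)² = 0.42×0.953² = 0.381 mA.
V_DS = V_DD − I_D·R_D = 13 − 0.381×1.5 = 12.4 V.
Saturation requires V_DS ≥ V_GS − V_t = 0.953 V; 12.4 ≥ 0.953 ✓.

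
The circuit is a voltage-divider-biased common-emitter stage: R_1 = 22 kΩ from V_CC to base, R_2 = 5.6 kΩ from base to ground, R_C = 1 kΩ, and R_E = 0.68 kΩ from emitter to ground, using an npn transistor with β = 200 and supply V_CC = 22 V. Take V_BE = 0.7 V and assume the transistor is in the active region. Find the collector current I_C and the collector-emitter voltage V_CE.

Thevenize the base divider: V_Th = V_CC·R_2/(R_1+R_2) = 22×5.6/27.6 = 4.46 V, R_Th = R_1‖R_2 = 4.46 kΩ.
Base-emitter loop: V_Th = I_B·R_Th + V_BE + (β+1)I_B·R_E, so I_B = (4.46 − 0.7) / (4.46 + 201×0.68) = 0.0267 mA.
I_C = β·I_B = 200×0.0267 = 5.33 mA, and I_E = (β+1)I_B = 5.36 mA.
V_CE = V_CC − I_C·R_C − I_E·R_E = 22 − 5.33×1 − 5.36×0.68 = 13 V.
V_CE = 13 V > 0.2 V confirms active-region operation.

I_C ≈ 5.3 mA, V_CE ≈ 13 V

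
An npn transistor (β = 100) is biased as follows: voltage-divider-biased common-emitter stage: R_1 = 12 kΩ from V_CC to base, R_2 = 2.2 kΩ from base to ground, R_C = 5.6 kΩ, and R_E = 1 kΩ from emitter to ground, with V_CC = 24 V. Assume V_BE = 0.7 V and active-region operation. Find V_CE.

Thevenize the base divider: V_Th = V_CC·R_2/(R_1+R_2) = 24×2.2/14.2 = 3.72 V, R_Th = R_1‖R_2 = 1.86 kΩ.
Base-emitter loop: V_Th = I_B·R_Th + V_BE + (β+1)I_B·R_E, so I_B = (3.72 − 0.7) / (1.86 + 101×1) = 0.0293 mA.
I_C = β·I_B = 100×0.0293 = 2.93 mA, and I_E = (β+1)I_B = 2.96 mA.
V_CE = V_CC − I_C·R_C − I_E·R_E = 24 − 2.93×5.6 − 2.96×1 = 4.6 V.
V_CE = 4.6 V > 0.2 V confirms active-region operation.

V_CE ≈ 4.6 V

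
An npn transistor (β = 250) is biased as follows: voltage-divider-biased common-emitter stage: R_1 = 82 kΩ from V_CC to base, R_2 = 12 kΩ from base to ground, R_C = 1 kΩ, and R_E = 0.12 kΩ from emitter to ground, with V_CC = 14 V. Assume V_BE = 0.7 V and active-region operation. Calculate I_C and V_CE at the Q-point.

Thevenize the base divider: V_Th = V_CC·R_2/(R_1+R_2) = 14×12/94 = 1.79 V, R_Th = R_1‖R_2 = 10.5 kΩ.
Base-emitter loop: V_Th = I_B·R_Th + V_BE + (β+1)I_B·R_E, so I_B = (1.79 − 0.7) / (10.5 + 251×0.12) = 0.0268 mA.
I_C = β·I_B = 250×0.0268 = 6.7 mA, and I_E = (β+1)I_B = 6.72 mA.
V_CE = V_CC − I_C·R_C − I_E·R_E = 14 − 6.7×1 − 6.72×0.12 = 6.5 V.
V_CE = 6.5 V > 0.2 V confirms active-region operation.

I_C ≈ 6.7 mA, V_CE ≈ 6.5 V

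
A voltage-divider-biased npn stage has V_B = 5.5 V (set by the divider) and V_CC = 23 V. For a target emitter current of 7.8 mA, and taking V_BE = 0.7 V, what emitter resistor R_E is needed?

R_E ≈ 0.62 kΩ

V_E = V_B − V_BE = 5.5 − 0.7 = 4.8 V.
R_E = V_E / I_E = 4.8 / 7.8 = 0.615 kΩ.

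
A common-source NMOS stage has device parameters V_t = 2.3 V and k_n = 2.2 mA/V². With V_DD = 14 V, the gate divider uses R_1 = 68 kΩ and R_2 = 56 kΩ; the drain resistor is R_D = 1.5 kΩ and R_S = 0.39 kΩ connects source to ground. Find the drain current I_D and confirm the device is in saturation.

I_D ≈ 4.9 mA

V_G = V_DD·R_2/(R_1+R_2) = 14×56/124 = 6.32 V.
Assume saturation: I_D = (k_n/2)(V_GS − V_t)² with V_GS = V_G − I_D·R_S = 6.32 − 0.39·I_D.
Substituting gives 0.167·I_D² − 4.45·I_D + 17.8 = 0, with roots I_D = 4.9 or 21.7 mA.
The root I_D = 21.7 mA gives V_GS = -2.14 V ≤ V_t, so take I_D = 4.9 mA.
Then V_GS = 4.41 V and V_DS = V_DD − I_D(R_D+R_S) = 14 − 4.9×1.89 = 4.74 V.
Saturation requires V_DS ≥ V_GS − V_t = 2.11 V; 4.74 ≥ 2.11 ✓.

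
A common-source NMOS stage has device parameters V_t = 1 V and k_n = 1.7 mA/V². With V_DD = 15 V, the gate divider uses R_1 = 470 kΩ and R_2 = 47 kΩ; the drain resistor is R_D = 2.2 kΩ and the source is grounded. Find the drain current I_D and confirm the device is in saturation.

I_D ≈ 0.11 mA

V_G = V_DD·R_2/(R_1+R_2) = 15×47/517 = 1.36 V. With the source grounded, V_GS = V_G = 1.36 V.
Assume saturation: I_D = (k_n/2)(V_GS − V_t)² = (1.7/2)×(1.36 − 1)² = 0.85×0.364² = 0.112 mA.
V_DS = V_DD − I_D·R_D = 15 − 0.112×2.2 = 14.8 V.
Saturation requires V_DS ≥ V_GS − V_t = 0.364 V; 14.8 ≥ 0.364 ✓.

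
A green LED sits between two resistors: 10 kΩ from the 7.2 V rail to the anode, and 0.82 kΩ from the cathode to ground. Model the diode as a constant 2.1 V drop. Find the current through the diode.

The two resistors are in series with the diode, so KVL gives 7.2 = I·10 + 2.1 + I·0.82.
I = (7.2 − 2.1) / (10 + 0.82) kΩ = 5.1 / 10.8 = 0.471 mA.

I ≈ 0.47 mA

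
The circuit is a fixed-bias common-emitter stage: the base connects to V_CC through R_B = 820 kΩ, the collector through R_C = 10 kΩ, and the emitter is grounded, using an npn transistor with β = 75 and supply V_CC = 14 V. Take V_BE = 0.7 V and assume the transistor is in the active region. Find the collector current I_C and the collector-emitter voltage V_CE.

Base loop: V_CC = I_B·R_B + V_BE, so I_B = (14 − 0.7)/820 kΩ = 0.0162 mA.
In the active region I_C = β·I_B = 75 × 0.0162 = 1.22 mA.
Collector loop: V_CE = V_CC − I_C·R_C = 14 − 1.22×10 = 1.84 V.
Since V_CE = 1.84 V > V_CE(sat) ≈ 0.2 V, the transistor is in the active region as assumed.

I_C ≈ 1.2 mA, V_CE ≈ 1.8 V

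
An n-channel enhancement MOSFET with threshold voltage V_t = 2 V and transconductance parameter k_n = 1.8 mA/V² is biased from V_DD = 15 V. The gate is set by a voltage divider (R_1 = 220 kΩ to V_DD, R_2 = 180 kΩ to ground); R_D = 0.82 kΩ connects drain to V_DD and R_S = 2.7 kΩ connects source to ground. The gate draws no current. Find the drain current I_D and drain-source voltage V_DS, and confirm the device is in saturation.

I_D ≈ 1.3 mA, V_DS ≈ 10 V

V_G = V_DD·R_2/(R_1+R_2) = 15×180/400 = 6.75 V.
Assume saturation: I_D = (k_n/2)(V_GS − V_t)² with V_GS = V_G − I_D·R_S = 6.75 − 2.7·I_D.
Substituting gives 6.56·I_D² − 24.1·I_D + 20.3 = 0, with roots I_D = 1.31 or 2.36 mA.
The root I_D = 2.36 mA gives V_GS = 0.381 V ≤ V_t, so take I_D = 1.31 mA.
Then V_GS = 3.21 V and V_DS = V_DD − I_D(R_D+R_S) = 15 − 1.31×3.52 = 10.4 V.
Saturation requires V_DS ≥ V_GS − V_t = 1.21 V; 10.4 ≥ 1.21 ✓.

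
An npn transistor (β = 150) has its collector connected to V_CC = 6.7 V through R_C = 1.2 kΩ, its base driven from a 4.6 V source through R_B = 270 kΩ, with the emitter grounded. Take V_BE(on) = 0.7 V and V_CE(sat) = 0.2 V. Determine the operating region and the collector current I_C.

Assume active. Base-emitter loop: I_B = (V_BB − V_BE)/R_B = (4.6 − 0.7)/270 = 0.0144 mA.
I_C = β·I_B = 150×0.0144 = 2.17 mA.
V_CE = V_CC − I_C·R_C = 6.7 − 2.17×1.2 = 4.1 V > V_CE(sat), so the active-region assumption holds.

active; I_C ≈ 2.2 mA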